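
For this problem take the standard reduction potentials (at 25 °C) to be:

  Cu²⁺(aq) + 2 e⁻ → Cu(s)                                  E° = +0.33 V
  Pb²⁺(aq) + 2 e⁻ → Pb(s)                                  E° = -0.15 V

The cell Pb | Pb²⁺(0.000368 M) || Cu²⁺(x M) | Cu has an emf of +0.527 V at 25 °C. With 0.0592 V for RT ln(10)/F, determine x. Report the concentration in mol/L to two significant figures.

0.014 M

Cu²⁺/Cu is the cathode, Pb²⁺/Pb the anode: E°cell = +0.48 V, n = 2.
Overall reaction: Cu²⁺(aq) + Pb(s) → Cu(s) + Pb²⁺(aq); Q = [Pb²⁺]^1/[Cu²⁺]^1.
From E = E° − (0.0592/n) log Q: log Q = (E° − E)·n/0.0592 = (+0.48 − (+0.527))·2/0.0592 = -1.5878.
So 1·log[Cu²⁺] = 1·log(0.000368) − log Q = -3.4342 − (-1.5878) = -1.8464; [Cu²⁺] = 10^(-1.8464) ≈ 0.014 M.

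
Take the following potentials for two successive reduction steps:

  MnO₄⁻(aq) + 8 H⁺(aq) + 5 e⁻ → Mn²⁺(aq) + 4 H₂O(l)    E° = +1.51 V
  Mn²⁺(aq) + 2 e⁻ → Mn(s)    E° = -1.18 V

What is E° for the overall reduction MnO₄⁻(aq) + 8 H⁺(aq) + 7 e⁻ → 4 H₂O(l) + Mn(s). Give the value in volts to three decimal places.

+0.741 V

Since ΔG° = −nFE° is additive over sequential reductions, n₃E°₃ = n₁E°₁ + n₂E°₂.
E°₃ = (5×+1.51 + 2×-1.18) / 7 = (+5.190) / 7 = +0.741 V.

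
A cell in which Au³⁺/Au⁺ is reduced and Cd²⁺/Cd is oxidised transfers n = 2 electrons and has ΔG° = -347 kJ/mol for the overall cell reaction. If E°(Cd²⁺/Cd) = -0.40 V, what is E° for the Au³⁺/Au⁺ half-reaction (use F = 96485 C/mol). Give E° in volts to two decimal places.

+1.40 V

E°cell = −ΔG°/(nF) = −(-347×10³)/((2)(96485)) = +1.798 V.
Since Au³⁺/Au⁺ is the cathode and Cd²⁺/Cd the anode, E°cell = E°(Au³⁺/Au⁺) − E°(Cd²⁺/Cd).
So E°(Au³⁺/Au⁺) = E°cell + E°(Cd²⁺/Cd) = +1.798 + (-0.40) = +1.40 V.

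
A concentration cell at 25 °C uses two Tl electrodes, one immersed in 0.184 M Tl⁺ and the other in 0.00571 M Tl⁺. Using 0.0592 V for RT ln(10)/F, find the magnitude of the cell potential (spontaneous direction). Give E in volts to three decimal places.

For a concentration cell E°cell = 0. The 0.184 M side is the cathode (reduction is favoured where [Tl⁺] is higher).
With n = 1, E = −(0.0592/1) log([Tl⁺]ₐₙ/[Tl⁺]꜀ₐₜ) = −(0.0592/1) log(0.00571/0.184) = −(0.0592/1)(-1.508) = +0.089 V.

+0.089 V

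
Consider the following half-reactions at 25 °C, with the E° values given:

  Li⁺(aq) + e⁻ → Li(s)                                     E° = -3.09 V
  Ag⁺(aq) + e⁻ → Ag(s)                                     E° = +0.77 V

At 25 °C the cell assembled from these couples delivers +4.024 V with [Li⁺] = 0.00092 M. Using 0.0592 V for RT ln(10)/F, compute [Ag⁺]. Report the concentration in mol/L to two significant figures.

Ag⁺/Ag is the cathode, Li⁺/Li the anode: E°cell = +3.86 V, n = 1.
Overall reaction: Ag⁺(aq) + Li(s) → Ag(s) + Li⁺(aq); Q = [Li⁺]^1/[Ag⁺]^1.
From E = E° − (0.0592/n) log Q: log Q = (E° − E)·n/0.0592 = (+3.86 − (+4.024))·1/0.0592 = -2.7703.
So 1·log[Ag⁺] = 1·log(0.00092) − log Q = -3.0362 − (-2.7703) = -0.2659; [Ag⁺] = 10^(-0.2659) ≈ 0.54 M.

0.54 M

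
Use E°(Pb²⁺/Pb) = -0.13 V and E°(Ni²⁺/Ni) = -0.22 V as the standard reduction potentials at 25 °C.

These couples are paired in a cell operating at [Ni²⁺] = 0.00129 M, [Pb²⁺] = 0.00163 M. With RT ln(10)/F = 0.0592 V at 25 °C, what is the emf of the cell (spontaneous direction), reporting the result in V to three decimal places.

+0.093 V

Pb²⁺/Pb is the cathode (higher E°), Ni²⁺/Ni the anode: E°cell = -0.13 − (-0.22) = +0.09 V, n = 2.
Overall: Pb²⁺(aq) + Ni(s) → Pb(s) + Ni²⁺(aq)
Q = [Ni²⁺] / ([Pb²⁺]); log Q = -0.102.
E = E° − (0.0592/n) log Q = +0.09 − (0.0592/2)(-0.102) = +0.093 V.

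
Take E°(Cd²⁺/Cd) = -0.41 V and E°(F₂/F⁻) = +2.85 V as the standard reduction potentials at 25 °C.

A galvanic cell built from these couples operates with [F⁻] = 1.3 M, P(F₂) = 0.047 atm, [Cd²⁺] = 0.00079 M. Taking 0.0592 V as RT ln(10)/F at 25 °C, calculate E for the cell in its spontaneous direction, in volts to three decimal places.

+3.306 V

F₂/F⁻ is the cathode (higher E°), Cd²⁺/Cd the anode: E°cell = +2.85 − (-0.41) = +3.26 V, n = 2.
Overall: F₂(g) + Cd(s) → 2 F⁻(aq) + Cd²⁺(aq)
Q = [F⁻]^2·[Cd²⁺] / (P(F₂)); log Q = -1.547.
E = E° − (0.0592/n) log Q = +3.26 − (0.0592/2)(-1.547) = +3.306 V.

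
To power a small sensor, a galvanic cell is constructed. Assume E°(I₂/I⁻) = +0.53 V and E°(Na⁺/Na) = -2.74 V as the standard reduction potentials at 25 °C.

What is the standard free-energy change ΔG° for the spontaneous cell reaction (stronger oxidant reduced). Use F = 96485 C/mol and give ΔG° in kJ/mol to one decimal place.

-631.0 kJ/mol

I₂/I⁻ (E° = +0.53 V) is the cathode; Na⁺/Na (E° = -2.74 V) is the anode, so E°cell = +3.27 V.
Balancing electrons gives n = 2 (lcm of 2 and 1).
ΔG° = −nFE° = −(2)(96485)(+3.27) = -631,012 J = -631.0 kJ/mol.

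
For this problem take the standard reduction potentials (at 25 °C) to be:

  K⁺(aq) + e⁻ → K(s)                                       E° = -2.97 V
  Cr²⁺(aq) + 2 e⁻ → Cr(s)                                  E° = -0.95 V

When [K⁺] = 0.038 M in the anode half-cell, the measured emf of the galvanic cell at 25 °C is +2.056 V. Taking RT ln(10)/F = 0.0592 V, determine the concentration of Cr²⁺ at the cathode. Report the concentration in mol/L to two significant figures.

0.024 M

Cr²⁺/Cr is the cathode, K⁺/K the anode: E°cell = +2.02 V, n = 2.
Overall reaction: Cr²⁺(aq) + 2 K(s) → Cr(s) + 2 K⁺(aq); Q = [K⁺]^2/[Cr²⁺]^1.
From E = E° − (0.0592/n) log Q: log Q = (E° − E)·n/0.0592 = (+2.02 − (+2.056))·2/0.0592 = -1.2162.
So 1·log[Cr²⁺] = 2·log(0.038) − log Q = -2.8404 − (-1.2162) = -1.6242; [Cr²⁺] = 10^(-1.6242) ≈ 0.024 M.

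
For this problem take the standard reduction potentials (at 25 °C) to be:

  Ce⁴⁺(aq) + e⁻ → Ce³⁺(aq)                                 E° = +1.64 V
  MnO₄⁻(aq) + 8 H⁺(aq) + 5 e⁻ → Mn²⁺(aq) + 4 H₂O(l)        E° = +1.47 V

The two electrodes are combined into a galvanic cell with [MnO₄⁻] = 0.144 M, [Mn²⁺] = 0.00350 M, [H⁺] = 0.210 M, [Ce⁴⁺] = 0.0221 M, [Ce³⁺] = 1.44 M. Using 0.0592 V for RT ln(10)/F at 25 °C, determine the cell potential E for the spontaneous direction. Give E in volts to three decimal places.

Ce⁴⁺/Ce³⁺ is the cathode (higher E°), MnO₄⁻/Mn²⁺ the anode: E°cell = +1.64 − (+1.47) = +0.17 V, n = 5.
Overall: 5 Ce⁴⁺(aq) + Mn²⁺(aq) + 4 H₂O(l) → 5 Ce³⁺(aq) + MnO₄⁻(aq) + 8 H⁺(aq)
Q = [Ce³⁺]^5·[MnO₄⁻]·[H⁺]^8 / ([Ce⁴⁺]^5·[Mn²⁺]); log Q = 5.262.
E = E° − (0.0592/n) log Q = +0.17 − (0.0592/5)(5.262) = +0.108 V.

+0.108 V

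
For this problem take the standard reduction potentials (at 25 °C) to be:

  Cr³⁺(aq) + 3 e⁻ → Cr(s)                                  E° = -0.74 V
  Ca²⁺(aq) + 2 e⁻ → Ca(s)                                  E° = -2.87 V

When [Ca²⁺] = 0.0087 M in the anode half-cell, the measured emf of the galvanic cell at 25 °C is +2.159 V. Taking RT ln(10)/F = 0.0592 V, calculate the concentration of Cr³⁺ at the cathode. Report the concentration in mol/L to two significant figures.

Cr³⁺/Cr is the cathode, Ca²⁺/Ca the anode: E°cell = +2.13 V, n = 6.
Overall reaction: 2 Cr³⁺(aq) + 3 Ca(s) → 2 Cr(s) + 3 Ca²⁺(aq); Q = [Ca²⁺]^3/[Cr³⁺]^2.
From E = E° − (0.0592/n) log Q: log Q = (E° − E)·n/0.0592 = (+2.13 − (+2.159))·6/0.0592 = -2.9392.
So 2·log[Cr³⁺] = 3·log(0.0087) − log Q = -6.1814 − (-2.9392) = -3.2422; log[Cr³⁺] = -3.2422 / 2 = -1.6211; [Cr³⁺] = 10^(-1.6211) ≈ 0.024 M.

0.024 M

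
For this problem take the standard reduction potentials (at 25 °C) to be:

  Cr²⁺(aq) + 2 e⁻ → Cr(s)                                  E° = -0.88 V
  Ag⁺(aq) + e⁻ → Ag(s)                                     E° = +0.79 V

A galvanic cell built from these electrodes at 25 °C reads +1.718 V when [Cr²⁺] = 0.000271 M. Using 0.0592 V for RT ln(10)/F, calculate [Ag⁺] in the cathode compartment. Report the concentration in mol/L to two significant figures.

Ag⁺/Ag is the cathode, Cr²⁺/Cr the anode: E°cell = +1.67 V, n = 2.
Overall reaction: 2 Ag⁺(aq) + Cr(s) → 2 Ag(s) + Cr²⁺(aq); Q = [Cr²⁺]^1/[Ag⁺]^2.
From E = E° − (0.0592/n) log Q: log Q = (E° − E)·n/0.0592 = (+1.67 − (+1.718))·2/0.0592 = -1.6216.
So 2·log[Ag⁺] = 1·log(0.000271) − log Q = -3.5670 − (-1.6216) = -1.9454; log[Ag⁺] = -1.9454 / 2 = -0.9727; [Ag⁺] = 10^(-0.9727) ≈ 0.11 M.

0.11 M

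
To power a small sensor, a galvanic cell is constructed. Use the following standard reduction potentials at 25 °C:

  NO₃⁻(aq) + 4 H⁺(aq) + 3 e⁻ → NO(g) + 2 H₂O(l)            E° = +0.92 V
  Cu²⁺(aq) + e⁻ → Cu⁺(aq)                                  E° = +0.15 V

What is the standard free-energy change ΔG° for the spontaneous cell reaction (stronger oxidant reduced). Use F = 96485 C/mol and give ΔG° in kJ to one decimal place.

NO₃⁻/NO (E° = +0.92 V) is the cathode; Cu²⁺/Cu⁺ (E° = +0.15 V) is the anode, so E°cell = +0.77 V.
Balancing electrons gives n = 3 (lcm of 3 and 1).
ΔG° = −nFE° = −(3)(96485)(+0.77) = -222,880 J = -222.9 kJ.

-222.9 kJ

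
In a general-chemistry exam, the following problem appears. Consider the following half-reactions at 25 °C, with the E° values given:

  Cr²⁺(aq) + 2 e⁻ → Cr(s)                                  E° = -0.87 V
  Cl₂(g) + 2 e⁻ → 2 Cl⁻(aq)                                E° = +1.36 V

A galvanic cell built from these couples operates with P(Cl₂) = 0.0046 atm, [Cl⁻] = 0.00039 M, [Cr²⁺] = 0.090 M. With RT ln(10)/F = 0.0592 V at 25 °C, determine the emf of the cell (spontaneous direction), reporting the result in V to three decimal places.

+2.394 V

Cl₂/Cl⁻ is the cathode (higher E°), Cr²⁺/Cr the anode: E°cell = +1.36 − (-0.87) = +2.23 V, n = 2.
Overall: Cl₂(g) + Cr(s) → 2 Cl⁻(aq) + Cr²⁺(aq)
Q = [Cl⁻]^2·[Cr²⁺] / (P(Cl₂)); log Q = -5.526.
E = E° − (0.0592/n) log Q = +2.23 − (0.0592/2)(-5.526) = +2.394 V.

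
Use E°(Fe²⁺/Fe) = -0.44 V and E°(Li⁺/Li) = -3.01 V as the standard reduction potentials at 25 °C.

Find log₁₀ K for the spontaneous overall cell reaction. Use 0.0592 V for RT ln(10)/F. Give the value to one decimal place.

86.8

Cathode: Fe²⁺/Fe; anode: Li⁺/Li. E°cell = +2.57 V, n = 2.
log K = nE°cell / 0.0592 = (2)(+2.57) / 0.0592 = 86.8.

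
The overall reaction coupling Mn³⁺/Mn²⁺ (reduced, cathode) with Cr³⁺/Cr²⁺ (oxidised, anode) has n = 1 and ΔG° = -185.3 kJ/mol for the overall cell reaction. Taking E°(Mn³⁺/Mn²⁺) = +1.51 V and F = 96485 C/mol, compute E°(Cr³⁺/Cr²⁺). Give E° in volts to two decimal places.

E°cell = −ΔG°/(nF) = −(-185.3×10³)/((1)(96485)) = +1.921 V.
Since Mn³⁺/Mn²⁺ is the cathode and Cr³⁺/Cr²⁺ the anode, E°cell = E°(Mn³⁺/Mn²⁺) − E°(Cr³⁺/Cr²⁺).
So E°(Cr³⁺/Cr²⁺) = E°(Mn³⁺/Mn²⁺) − E°cell = (+1.51) − (+1.921) = -0.41 V.

-0.41 V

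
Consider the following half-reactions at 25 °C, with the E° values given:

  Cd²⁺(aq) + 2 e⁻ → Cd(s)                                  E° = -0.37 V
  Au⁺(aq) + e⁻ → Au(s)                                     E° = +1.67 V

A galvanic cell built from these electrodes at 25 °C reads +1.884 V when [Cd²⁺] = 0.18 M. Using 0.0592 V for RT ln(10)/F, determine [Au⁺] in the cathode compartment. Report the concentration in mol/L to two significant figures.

0.00098 M

Au⁺/Au is the cathode, Cd²⁺/Cd the anode: E°cell = +2.04 V, n = 2.
Overall reaction: 2 Au⁺(aq) + Cd(s) → 2 Au(s) + Cd²⁺(aq); Q = [Cd²⁺]^1/[Au⁺]^2.
From E = E° − (0.0592/n) log Q: log Q = (E° − E)·n/0.0592 = (+2.04 − (+1.884))·2/0.0592 = 5.2703.
So 2·log[Au⁺] = 1·log(0.18) − log Q = -0.7447 − (5.2703) = -6.0150; log[Au⁺] = -6.0150 / 2 = -3.0075; [Au⁺] = 10^(-3.0075) ≈ 0.00098 M.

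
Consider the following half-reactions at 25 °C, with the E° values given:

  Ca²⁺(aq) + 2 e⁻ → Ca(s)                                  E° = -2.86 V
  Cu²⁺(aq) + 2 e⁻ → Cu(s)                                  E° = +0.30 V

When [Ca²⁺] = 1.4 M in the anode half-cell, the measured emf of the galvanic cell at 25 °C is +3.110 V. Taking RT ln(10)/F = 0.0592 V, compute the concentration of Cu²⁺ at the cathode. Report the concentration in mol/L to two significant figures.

Cu²⁺/Cu is the cathode, Ca²⁺/Ca the anode: E°cell = +3.16 V, n = 2.
Overall reaction: Cu²⁺(aq) + Ca(s) → Cu(s) + Ca²⁺(aq); Q = [Ca²⁺]^1/[Cu²⁺]^1.
From E = E° − (0.0592/n) log Q: log Q = (E° − E)·n/0.0592 = (+3.16 − (+3.110))·2/0.0592 = 1.6892.
So 1·log[Cu²⁺] = 1·log(1.4) − log Q = 0.1461 − (1.6892) = -1.5431; [Cu²⁺] = 10^(-1.5431) ≈ 0.029 M.

0.029 M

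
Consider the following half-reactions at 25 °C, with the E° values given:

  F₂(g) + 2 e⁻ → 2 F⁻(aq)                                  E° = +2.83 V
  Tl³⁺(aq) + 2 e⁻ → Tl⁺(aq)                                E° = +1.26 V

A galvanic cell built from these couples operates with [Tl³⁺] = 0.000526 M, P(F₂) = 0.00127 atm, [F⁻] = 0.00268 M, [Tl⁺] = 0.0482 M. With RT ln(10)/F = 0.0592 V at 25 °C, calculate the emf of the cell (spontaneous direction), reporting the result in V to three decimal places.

F₂/F⁻ is the cathode (higher E°), Tl³⁺/Tl⁺ the anode: E°cell = +2.83 − (+1.26) = +1.57 V, n = 2.
Overall: F₂(g) + Tl⁺(aq) → 2 F⁻(aq) + Tl³⁺(aq)
Q = [F⁻]^2·[Tl³⁺] / (P(F₂)·[Tl⁺]); log Q = -4.210.
E = E° − (0.0592/n) log Q = +1.57 − (0.0592/2)(-4.210) = +1.695 V.

+1.695 V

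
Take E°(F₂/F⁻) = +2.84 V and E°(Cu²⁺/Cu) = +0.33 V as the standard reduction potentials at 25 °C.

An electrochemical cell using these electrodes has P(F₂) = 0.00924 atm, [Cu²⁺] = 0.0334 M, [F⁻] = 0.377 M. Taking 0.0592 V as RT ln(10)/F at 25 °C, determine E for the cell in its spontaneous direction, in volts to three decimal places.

+2.519 V

F₂/F⁻ is the cathode (higher E°), Cu²⁺/Cu the anode: E°cell = +2.84 − (+0.33) = +2.51 V, n = 2.
Overall: F₂(g) + Cu(s) → 2 F⁻(aq) + Cu²⁺(aq)
Q = [F⁻]^2·[Cu²⁺] / (P(F₂)); log Q = -0.289.
E = E° − (0.0592/n) log Q = +2.51 − (0.0592/2)(-0.289) = +2.519 V.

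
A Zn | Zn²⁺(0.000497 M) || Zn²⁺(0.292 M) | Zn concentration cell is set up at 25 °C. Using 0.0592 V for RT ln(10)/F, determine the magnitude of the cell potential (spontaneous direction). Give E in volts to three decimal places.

For a concentration cell E°cell = 0. The 0.292 M side is the cathode (reduction is favoured where [Zn²⁺] is higher).
With n = 2, E = −(0.0592/2) log([Zn²⁺]ₐₙ/[Zn²⁺]꜀ₐₜ) = −(0.0592/2) log(0.000497/0.292) = −(0.0592/2)(-2.769) = +0.082 V.

+0.082 V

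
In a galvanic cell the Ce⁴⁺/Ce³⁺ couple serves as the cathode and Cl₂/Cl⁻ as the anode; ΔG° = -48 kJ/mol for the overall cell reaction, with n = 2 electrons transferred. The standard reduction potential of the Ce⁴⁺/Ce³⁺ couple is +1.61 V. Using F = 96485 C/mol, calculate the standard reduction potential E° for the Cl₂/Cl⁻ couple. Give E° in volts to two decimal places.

E°cell = −ΔG°/(nF) = −(-48×10³)/((2)(96485)) = +0.249 V.
Since Ce⁴⁺/Ce³⁺ is the cathode and Cl₂/Cl⁻ the anode, E°cell = E°(Ce⁴⁺/Ce³⁺) − E°(Cl₂/Cl⁻).
So E°(Cl₂/Cl⁻) = E°(Ce⁴⁺/Ce³⁺) − E°cell = (+1.61) − (+0.249) = +1.36 V.

+1.36 V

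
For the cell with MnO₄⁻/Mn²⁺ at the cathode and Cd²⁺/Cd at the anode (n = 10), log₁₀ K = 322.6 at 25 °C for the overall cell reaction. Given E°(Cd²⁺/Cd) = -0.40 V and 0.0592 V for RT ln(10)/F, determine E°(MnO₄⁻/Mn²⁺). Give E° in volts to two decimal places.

E°cell = (0.0592/n)·log K = (0.0592/10)(322.6) = +1.910 V.
Since MnO₄⁻/Mn²⁺ is the cathode and Cd²⁺/Cd the anode, E°cell = E°(MnO₄⁻/Mn²⁺) − E°(Cd²⁺/Cd).
So E°(MnO₄⁻/Mn²⁺) = E°cell + E°(Cd²⁺/Cd) = +1.910 + (-0.40) = +1.51 V.

+1.51 V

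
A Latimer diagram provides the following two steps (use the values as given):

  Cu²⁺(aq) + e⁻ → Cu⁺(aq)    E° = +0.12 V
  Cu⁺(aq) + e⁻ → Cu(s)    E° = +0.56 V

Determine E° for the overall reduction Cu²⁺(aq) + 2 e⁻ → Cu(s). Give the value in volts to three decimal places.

Adding the free-energy changes (−nFE°) of the two steps gives −n₃FE°₃ = −n₁FE°₁ − n₂FE°₂.
E°₃ = (1×+0.12 + 1×+0.56) / 2 = (+0.680) / 2 = +0.340 V.

+0.340 V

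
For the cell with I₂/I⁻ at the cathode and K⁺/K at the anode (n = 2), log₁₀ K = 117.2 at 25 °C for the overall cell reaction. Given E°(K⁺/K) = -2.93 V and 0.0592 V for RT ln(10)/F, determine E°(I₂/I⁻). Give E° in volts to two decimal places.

+0.54 V

E°cell = (0.0592/n)·log K = (0.0592/2)(117.2) = +3.469 V.
Since I₂/I⁻ is the cathode and K⁺/K the anode, E°cell = E°(I₂/I⁻) − E°(K⁺/K).
So E°(I₂/I⁻) = E°cell + E°(K⁺/K) = +3.469 + (-2.93) = +0.54 V.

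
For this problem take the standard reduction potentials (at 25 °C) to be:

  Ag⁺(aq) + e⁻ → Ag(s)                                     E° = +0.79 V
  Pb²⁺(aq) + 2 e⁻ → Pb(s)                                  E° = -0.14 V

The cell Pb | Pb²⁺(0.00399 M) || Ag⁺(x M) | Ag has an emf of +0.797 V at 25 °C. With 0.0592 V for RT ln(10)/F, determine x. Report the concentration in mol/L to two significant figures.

0.00036 M

Ag⁺/Ag is the cathode, Pb²⁺/Pb the anode: E°cell = +0.93 V, n = 2.
Overall reaction: 2 Ag⁺(aq) + Pb(s) → 2 Ag(s) + Pb²⁺(aq); Q = [Pb²⁺]^1/[Ag⁺]^2.
From E = E° − (0.0592/n) log Q: log Q = (E° − E)·n/0.0592 = (+0.93 − (+0.797))·2/0.0592 = 4.4932.
So 2·log[Ag⁺] = 1·log(0.00399) − log Q = -2.3990 − (4.4932) = -6.8922; log[Ag⁺] = -6.8922 / 2 = -3.4461; [Ag⁺] = 10^(-3.4461) ≈ 0.00036 M.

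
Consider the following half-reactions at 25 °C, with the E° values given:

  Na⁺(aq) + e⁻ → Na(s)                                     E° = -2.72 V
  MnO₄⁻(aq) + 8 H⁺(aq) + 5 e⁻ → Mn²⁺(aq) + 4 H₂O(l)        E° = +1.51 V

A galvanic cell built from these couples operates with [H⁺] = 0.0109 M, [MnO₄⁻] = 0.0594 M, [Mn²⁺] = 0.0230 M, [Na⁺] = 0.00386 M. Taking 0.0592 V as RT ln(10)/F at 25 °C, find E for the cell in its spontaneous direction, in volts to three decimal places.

+4.192 V

MnO₄⁻/Mn²⁺ is the cathode (higher E°), Na⁺/Na the anode: E°cell = +1.51 − (-2.72) = +4.23 V, n = 5.
Overall: MnO₄⁻(aq) + 8 H⁺(aq) + 5 Na(s) → Mn²⁺(aq) + 4 H₂O(l) + 5 Na⁺(aq)
Q = [Mn²⁺]·[Na⁺]^5 / ([MnO₄⁻]·[H⁺]^8); log Q = 3.221.
E = E° − (0.0592/n) log Q = +4.23 − (0.0592/5)(3.221) = +4.192 V.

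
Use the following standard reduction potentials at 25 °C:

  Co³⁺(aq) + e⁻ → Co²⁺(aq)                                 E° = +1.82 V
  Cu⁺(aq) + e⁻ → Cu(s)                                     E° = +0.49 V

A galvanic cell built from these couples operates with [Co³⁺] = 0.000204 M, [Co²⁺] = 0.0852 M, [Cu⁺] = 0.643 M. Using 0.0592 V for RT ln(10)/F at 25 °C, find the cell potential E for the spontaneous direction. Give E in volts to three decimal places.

Co³⁺/Co²⁺ is the cathode (higher E°), Cu⁺/Cu the anode: E°cell = +1.82 − (+0.49) = +1.33 V, n = 1.
Overall: Co³⁺(aq) + Cu(s) → Co²⁺(aq) + Cu⁺(aq)
Q = [Co²⁺]·[Cu⁺] / ([Co³⁺]); log Q = 2.429.
E = E° − (0.0592/n) log Q = +1.33 − (0.0592/1)(2.429) = +1.186 V.

+1.186 V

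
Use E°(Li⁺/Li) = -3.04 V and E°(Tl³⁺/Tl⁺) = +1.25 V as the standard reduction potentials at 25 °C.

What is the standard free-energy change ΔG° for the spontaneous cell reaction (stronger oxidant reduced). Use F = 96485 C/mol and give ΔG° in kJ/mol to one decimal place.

-827.8 kJ/mol

Tl³⁺/Tl⁺ (E° = +1.25 V) is the cathode; Li⁺/Li (E° = -3.04 V) is the anode, so E°cell = +4.29 V.
Balancing electrons gives n = 2 (lcm of 2 and 1).
ΔG° = −nFE° = −(2)(96485)(+4.29) = -827,841 J = -827.8 kJ/mol.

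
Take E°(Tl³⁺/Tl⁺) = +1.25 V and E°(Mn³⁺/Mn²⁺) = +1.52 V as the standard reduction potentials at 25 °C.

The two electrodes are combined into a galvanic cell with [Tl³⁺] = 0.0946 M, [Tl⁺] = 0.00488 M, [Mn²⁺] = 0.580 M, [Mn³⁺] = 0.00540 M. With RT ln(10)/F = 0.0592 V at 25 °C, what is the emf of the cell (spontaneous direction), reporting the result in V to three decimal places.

Mn³⁺/Mn²⁺ is the cathode (higher E°), Tl³⁺/Tl⁺ the anode: E°cell = +1.52 − (+1.25) = +0.27 V, n = 2.
Overall: 2 Mn³⁺(aq) + Tl⁺(aq) → 2 Mn²⁺(aq) + Tl³⁺(aq)
Q = [Mn²⁺]^2·[Tl³⁺] / ([Mn³⁺]^2·[Tl⁺]); log Q = 5.350.
E = E° − (0.0592/n) log Q = +0.27 − (0.0592/2)(5.350) = +0.112 V.

+0.112 V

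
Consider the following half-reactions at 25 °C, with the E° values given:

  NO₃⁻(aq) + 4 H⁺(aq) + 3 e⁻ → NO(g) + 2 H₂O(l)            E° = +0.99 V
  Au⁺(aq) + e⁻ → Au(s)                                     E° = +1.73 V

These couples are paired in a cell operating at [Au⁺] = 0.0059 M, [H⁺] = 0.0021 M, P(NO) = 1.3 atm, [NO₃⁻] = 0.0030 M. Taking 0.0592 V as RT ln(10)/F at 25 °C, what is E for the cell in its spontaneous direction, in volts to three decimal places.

Au⁺/Au is the cathode (higher E°), NO₃⁻/NO the anode: E°cell = +1.73 − (+0.99) = +0.74 V, n = 3.
Overall: 3 Au⁺(aq) + NO(g) + 2 H₂O(l) → 3 Au(s) + NO₃⁻(aq) + 4 H⁺(aq)
Q = [NO₃⁻]·[H⁺]^4 / ([Au⁺]^3·P(NO)); log Q = -6.661.
E = E° − (0.0592/n) log Q = +0.74 − (0.0592/3)(-6.661) = +0.871 V.

+0.871 V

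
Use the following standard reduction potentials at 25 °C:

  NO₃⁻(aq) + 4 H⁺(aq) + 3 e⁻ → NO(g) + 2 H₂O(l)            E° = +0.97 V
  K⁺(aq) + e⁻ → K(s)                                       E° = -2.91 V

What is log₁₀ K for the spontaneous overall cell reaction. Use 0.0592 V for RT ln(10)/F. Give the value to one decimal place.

196.6

Cathode: NO₃⁻/NO; anode: K⁺/K. E°cell = +3.88 V, n = 3.
log K = nE°cell / 0.0592 = (3)(+3.88) / 0.0592 = 196.6.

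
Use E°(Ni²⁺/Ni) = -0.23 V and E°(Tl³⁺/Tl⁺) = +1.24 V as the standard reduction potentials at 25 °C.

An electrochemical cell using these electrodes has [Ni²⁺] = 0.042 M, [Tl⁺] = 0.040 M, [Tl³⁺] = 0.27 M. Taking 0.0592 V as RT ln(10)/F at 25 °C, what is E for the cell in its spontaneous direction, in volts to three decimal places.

Tl³⁺/Tl⁺ is the cathode (higher E°), Ni²⁺/Ni the anode: E°cell = +1.24 − (-0.23) = +1.47 V, n = 2.
Overall: Tl³⁺(aq) + Ni(s) → Tl⁺(aq) + Ni²⁺(aq)
Q = [Tl⁺]·[Ni²⁺] / ([Tl³⁺]); log Q = -2.206.
E = E° − (0.0592/n) log Q = +1.47 − (0.0592/2)(-2.206) = +1.535 V.

+1.535 V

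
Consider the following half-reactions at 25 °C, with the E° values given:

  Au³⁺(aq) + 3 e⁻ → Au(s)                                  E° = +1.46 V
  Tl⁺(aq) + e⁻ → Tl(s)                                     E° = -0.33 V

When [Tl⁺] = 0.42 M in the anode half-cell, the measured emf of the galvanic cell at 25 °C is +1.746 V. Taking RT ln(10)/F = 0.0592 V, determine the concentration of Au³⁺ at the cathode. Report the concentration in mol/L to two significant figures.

0.00044 M

Au³⁺/Au is the cathode, Tl⁺/Tl the anode: E°cell = +1.79 V, n = 3.
Overall reaction: Au³⁺(aq) + 3 Tl(s) → Au(s) + 3 Tl⁺(aq); Q = [Tl⁺]^3/[Au³⁺]^1.
From E = E° − (0.0592/n) log Q: log Q = (E° − E)·n/0.0592 = (+1.79 − (+1.746))·3/0.0592 = 2.2297.
So 1·log[Au³⁺] = 3·log(0.42) − log Q = -1.1303 − (2.2297) = -3.3600; [Au³⁺] = 10^(-3.3600) ≈ 0.00044 M.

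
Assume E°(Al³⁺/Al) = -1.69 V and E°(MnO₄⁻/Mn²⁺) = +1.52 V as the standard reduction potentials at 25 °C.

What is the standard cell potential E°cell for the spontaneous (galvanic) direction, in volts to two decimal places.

+3.21 V

The MnO₄⁻/Mn²⁺ couple has the higher reduction potential, so it is the cathode; Al³⁺/Al is oxidised at the anode.
E°cell = E°(cathode) − E°(anode) = (+1.52) − (-1.69) = +3.21 V.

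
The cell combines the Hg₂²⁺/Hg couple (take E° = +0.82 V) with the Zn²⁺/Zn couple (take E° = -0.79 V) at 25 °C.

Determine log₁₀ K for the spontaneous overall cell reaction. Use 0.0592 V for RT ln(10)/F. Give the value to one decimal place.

Cathode: Hg₂²⁺/Hg; anode: Zn²⁺/Zn. E°cell = +1.61 V, n = 2.
log K = nE°cell / 0.0592 = (2)(+1.61) / 0.0592 = 54.4.

54.4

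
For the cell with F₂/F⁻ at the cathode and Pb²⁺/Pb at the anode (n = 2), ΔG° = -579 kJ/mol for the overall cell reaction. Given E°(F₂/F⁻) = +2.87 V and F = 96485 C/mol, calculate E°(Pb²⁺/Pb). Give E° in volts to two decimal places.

E°cell = −ΔG°/(nF) = −(-579×10³)/((2)(96485)) = +3.000 V.
Since F₂/F⁻ is the cathode and Pb²⁺/Pb the anode, E°cell = E°(F₂/F⁻) − E°(Pb²⁺/Pb).
So E°(Pb²⁺/Pb) = E°(F₂/F⁻) − E°cell = (+2.87) − (+3.000) = -0.13 V.

-0.13 V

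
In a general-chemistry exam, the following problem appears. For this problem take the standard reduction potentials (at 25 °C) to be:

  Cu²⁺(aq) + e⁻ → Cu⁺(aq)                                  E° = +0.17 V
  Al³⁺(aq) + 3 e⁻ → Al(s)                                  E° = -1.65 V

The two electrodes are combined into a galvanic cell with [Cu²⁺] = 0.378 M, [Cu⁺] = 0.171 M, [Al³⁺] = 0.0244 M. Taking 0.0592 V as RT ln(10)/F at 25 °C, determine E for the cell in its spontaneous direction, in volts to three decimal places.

+1.872 V

Cu²⁺/Cu⁺ is the cathode (higher E°), Al³⁺/Al the anode: E°cell = +0.17 − (-1.65) = +1.82 V, n = 3.
Overall: 3 Cu²⁺(aq) + Al(s) → 3 Cu⁺(aq) + Al³⁺(aq)
Q = [Cu⁺]^3·[Al³⁺] / ([Cu²⁺]^3); log Q = -2.646.
E = E° − (0.0592/n) log Q = +1.82 − (0.0592/3)(-2.646) = +1.872 V.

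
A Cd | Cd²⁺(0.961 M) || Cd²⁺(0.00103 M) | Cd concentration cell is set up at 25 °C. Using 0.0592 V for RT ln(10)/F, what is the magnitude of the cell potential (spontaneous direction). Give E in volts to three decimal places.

For a concentration cell E°cell = 0. The 0.961 M side is the cathode (reduction is favoured where [Cd²⁺] is higher).
With n = 2, E = −(0.0592/2) log([Cd²⁺]ₐₙ/[Cd²⁺]꜀ₐₜ) = −(0.0592/2) log(0.00103/0.961) = −(0.0592/2)(-2.970) = +0.088 V.

+0.088 V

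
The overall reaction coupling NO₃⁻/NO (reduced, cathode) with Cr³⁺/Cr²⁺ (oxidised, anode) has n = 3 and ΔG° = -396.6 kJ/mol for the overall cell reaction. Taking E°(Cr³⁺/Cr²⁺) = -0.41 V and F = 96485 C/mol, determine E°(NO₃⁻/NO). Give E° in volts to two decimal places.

+0.96 V

E°cell = −ΔG°/(nF) = −(-396.6×10³)/((3)(96485)) = +1.370 V.
Since NO₃⁻/NO is the cathode and Cr³⁺/Cr²⁺ the anode, E°cell = E°(NO₃⁻/NO) − E°(Cr³⁺/Cr²⁺).
So E°(NO₃⁻/NO) = E°cell + E°(Cr³⁺/Cr²⁺) = +1.370 + (-0.41) = +0.96 V.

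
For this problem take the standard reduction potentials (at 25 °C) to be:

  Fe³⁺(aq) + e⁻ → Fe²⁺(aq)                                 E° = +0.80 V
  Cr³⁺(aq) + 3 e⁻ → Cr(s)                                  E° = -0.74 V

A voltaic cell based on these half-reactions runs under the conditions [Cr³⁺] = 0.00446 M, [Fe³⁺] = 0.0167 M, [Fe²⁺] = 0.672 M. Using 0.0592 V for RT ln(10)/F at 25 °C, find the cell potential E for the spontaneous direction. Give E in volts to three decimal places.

Fe³⁺/Fe²⁺ is the cathode (higher E°), Cr³⁺/Cr the anode: E°cell = +0.80 − (-0.74) = +1.54 V, n = 3.
Overall: 3 Fe³⁺(aq) + Cr(s) → 3 Fe²⁺(aq) + Cr³⁺(aq)
Q = [Fe²⁺]^3·[Cr³⁺] / ([Fe³⁺]^3); log Q = 2.463.
E = E° − (0.0592/n) log Q = +1.54 − (0.0592/3)(2.463) = +1.491 V.

+1.491 V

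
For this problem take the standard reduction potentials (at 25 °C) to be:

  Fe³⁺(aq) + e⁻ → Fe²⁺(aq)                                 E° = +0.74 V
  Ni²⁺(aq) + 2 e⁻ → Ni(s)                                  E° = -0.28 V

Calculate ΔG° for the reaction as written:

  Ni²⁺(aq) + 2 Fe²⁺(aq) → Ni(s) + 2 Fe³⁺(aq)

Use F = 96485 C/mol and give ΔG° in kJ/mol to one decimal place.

+196.8 kJ/mol

As written, Ni²⁺/Ni is reduced (cathode) and Fe³⁺/Fe²⁺ is oxidised (anode), so E°cell = (-0.28) − (+0.74) = -1.02 V.
Balancing electrons gives n = 2.
ΔG° = −nFE° = −(2)(96485)(-1.02) = 196,829 J = +196.8 kJ/mol.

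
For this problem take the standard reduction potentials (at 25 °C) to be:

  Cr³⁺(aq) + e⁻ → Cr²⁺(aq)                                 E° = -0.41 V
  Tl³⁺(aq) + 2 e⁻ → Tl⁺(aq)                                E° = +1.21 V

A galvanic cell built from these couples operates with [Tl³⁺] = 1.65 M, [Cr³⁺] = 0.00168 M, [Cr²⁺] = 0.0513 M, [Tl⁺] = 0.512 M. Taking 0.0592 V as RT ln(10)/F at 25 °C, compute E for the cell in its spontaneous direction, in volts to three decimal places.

Tl³⁺/Tl⁺ is the cathode (higher E°), Cr³⁺/Cr²⁺ the anode: E°cell = +1.21 − (-0.41) = +1.62 V, n = 2.
Overall: Tl³⁺(aq) + 2 Cr²⁺(aq) → Tl⁺(aq) + 2 Cr³⁺(aq)
Q = [Tl⁺]·[Cr³⁺]^2 / ([Tl³⁺]·[Cr²⁺]^2); log Q = -3.478.
E = E° − (0.0592/n) log Q = +1.62 − (0.0592/2)(-3.478) = +1.723 V.

+1.723 V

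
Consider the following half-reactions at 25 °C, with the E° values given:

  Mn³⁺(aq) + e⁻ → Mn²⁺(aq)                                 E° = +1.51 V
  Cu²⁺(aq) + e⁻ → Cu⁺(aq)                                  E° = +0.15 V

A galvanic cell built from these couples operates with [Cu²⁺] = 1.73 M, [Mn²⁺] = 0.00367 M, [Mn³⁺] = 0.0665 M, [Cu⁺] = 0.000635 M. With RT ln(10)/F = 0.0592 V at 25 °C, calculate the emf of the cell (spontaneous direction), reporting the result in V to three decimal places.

+1.231 V

Mn³⁺/Mn²⁺ is the cathode (higher E°), Cu²⁺/Cu⁺ the anode: E°cell = +1.51 − (+0.15) = +1.36 V, n = 1.
Overall: Mn³⁺(aq) + Cu⁺(aq) → Mn²⁺(aq) + Cu²⁺(aq)
Q = [Mn²⁺]·[Cu²⁺] / ([Mn³⁺]·[Cu⁺]); log Q = 2.177.
E = E° − (0.0592/n) log Q = +1.36 − (0.0592/1)(2.177) = +1.231 V.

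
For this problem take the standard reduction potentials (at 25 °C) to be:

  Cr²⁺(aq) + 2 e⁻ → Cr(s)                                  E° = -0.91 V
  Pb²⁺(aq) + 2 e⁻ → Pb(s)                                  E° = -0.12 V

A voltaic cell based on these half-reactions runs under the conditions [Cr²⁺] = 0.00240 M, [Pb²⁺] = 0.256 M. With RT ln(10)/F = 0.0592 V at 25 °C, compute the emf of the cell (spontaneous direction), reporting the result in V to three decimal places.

+0.850 V

Pb²⁺/Pb is the cathode (higher E°), Cr²⁺/Cr the anode: E°cell = -0.12 − (-0.91) = +0.79 V, n = 2.
Overall: Pb²⁺(aq) + Cr(s) → Pb(s) + Cr²⁺(aq)
Q = [Cr²⁺] / ([Pb²⁺]); log Q = -2.028.
E = E° − (0.0592/n) log Q = +0.79 − (0.0592/2)(-2.028) = +0.850 V.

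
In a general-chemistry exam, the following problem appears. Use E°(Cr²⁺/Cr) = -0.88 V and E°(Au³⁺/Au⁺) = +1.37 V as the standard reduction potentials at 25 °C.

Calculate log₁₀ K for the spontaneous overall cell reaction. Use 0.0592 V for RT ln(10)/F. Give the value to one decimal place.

Cathode: Au³⁺/Au⁺; anode: Cr²⁺/Cr. E°cell = +2.25 V, n = 2.
log K = nE°cell / 0.0592 = (2)(+2.25) / 0.0592 = 76.0.

76.0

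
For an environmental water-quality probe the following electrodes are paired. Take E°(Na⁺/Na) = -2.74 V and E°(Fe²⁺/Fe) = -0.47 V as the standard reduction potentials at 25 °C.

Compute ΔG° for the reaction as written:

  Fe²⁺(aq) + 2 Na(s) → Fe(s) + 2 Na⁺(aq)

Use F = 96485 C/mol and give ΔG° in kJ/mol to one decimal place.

-438.0 kJ/mol

As written, Fe²⁺/Fe is reduced (cathode) and Na⁺/Na is oxidised (anode), so E°cell = (-0.47) − (-2.74) = +2.27 V.
Balancing electrons gives n = 2.
ΔG° = −nFE° = −(2)(96485)(+2.27) = -438,042 J = -438.0 kJ/mol.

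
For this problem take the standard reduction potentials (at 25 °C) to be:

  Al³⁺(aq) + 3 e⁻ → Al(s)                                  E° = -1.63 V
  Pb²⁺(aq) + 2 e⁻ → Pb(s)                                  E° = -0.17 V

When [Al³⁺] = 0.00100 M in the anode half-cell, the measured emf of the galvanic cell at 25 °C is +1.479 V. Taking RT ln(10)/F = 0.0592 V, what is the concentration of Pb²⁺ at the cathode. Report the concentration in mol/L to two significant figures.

0.044 M

Pb²⁺/Pb is the cathode, Al³⁺/Al the anode: E°cell = +1.46 V, n = 6.
Overall reaction: 3 Pb²⁺(aq) + 2 Al(s) → 3 Pb(s) + 2 Al³⁺(aq); Q = [Al³⁺]^2/[Pb²⁺]^3.
From E = E° − (0.0592/n) log Q: log Q = (E° − E)·n/0.0592 = (+1.46 − (+1.479))·6/0.0592 = -1.9257.
So 3·log[Pb²⁺] = 2·log(0.001) − log Q = -6.0000 − (-1.9257) = -4.0743; log[Pb²⁺] = -4.0743 / 3 = -1.3581; [Pb²⁺] = 10^(-1.3581) ≈ 0.044 M.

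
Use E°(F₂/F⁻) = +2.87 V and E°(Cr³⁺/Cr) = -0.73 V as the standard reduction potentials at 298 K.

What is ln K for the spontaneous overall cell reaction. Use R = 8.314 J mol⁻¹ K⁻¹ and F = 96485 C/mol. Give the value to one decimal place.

Cathode: F₂/F⁻; anode: Cr³⁺/Cr. E°cell = (+2.87) − (-0.73) = +3.60 V, with n = 6.
ΔG° = −nFE° = −RT ln K, so ln K = nFE°/(RT) = (6)(96485)(+3.60) / ((8.314)(298)) = 841.177.

841.2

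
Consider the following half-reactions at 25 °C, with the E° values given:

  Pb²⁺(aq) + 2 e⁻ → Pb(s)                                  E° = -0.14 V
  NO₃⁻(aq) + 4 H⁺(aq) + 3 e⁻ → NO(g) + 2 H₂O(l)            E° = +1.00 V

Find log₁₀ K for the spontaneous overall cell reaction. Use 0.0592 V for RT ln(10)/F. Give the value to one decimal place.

Cathode: NO₃⁻/NO; anode: Pb²⁺/Pb. E°cell = +1.14 V, n = 6.
log K = nE°cell / 0.0592 = (6)(+1.14) / 0.0592 = 115.5.

115.5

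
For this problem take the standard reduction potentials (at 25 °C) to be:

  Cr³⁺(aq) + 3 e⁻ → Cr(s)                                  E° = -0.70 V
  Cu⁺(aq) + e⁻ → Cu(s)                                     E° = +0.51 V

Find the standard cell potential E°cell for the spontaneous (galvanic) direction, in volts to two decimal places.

+1.21 V

The Cu⁺/Cu couple has the higher reduction potential, so it is the cathode; Cr³⁺/Cr is oxidised at the anode.
E°cell = E°(cathode) − E°(anode) = (+0.51) − (-0.70) = +1.21 V.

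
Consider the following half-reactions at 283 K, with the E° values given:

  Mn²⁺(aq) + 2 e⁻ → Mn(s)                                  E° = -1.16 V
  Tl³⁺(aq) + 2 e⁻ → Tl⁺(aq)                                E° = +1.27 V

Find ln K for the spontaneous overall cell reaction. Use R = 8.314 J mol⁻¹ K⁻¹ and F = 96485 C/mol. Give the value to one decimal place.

Cathode: Tl³⁺/Tl⁺; anode: Mn²⁺/Mn. E°cell = (+1.27) − (-1.16) = +2.43 V, with n = 2.
ΔG° = −nFE° = −RT ln K, so ln K = nFE°/(RT) = (2)(96485)(+2.43) / ((8.314)(283)) = 199.296.

199.3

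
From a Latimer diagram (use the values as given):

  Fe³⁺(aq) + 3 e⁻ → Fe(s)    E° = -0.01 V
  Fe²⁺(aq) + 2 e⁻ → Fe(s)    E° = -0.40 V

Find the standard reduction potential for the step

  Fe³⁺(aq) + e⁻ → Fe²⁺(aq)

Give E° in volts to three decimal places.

+0.770 V

Sequential free energies add, so n₃E°₃ = n₁E°₁ + n₂E°₂.
With n₃ = 3, and the known step contributing 2×(-0.40) V, the unknown satisfies 1·E° = 3×(-0.01) − 2×(-0.40) = +0.770.
E° = +0.770 / 1 = +0.770 V.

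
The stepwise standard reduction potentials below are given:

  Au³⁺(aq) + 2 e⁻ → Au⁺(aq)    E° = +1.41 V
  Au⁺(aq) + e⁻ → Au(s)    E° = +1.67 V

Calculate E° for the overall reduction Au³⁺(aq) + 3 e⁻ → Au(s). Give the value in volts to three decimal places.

+1.497 V

Adding the free-energy changes (−nFE°) of the two steps gives −n₃FE°₃ = −n₁FE°₁ − n₂FE°₂.
E°₃ = (2×+1.41 + 1×+1.67) / 3 = (+4.490) / 3 = +1.497 V.
Simply averaging or adding the two E° values would be wrong; the electron-weighted sum is required.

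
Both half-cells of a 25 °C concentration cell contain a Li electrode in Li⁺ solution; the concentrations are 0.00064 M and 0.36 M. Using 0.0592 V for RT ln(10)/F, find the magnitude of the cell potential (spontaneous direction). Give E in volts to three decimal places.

+0.163 V

For a concentration cell E°cell = 0. The 0.36 M side is the cathode (reduction is favoured where [Li⁺] is higher).
With n = 1, E = −(0.0592/1) log([Li⁺]ₐₙ/[Li⁺]꜀ₐₜ) = −(0.0592/1) log(0.00064/0.36) = −(0.0592/1)(-2.750) = +0.163 V.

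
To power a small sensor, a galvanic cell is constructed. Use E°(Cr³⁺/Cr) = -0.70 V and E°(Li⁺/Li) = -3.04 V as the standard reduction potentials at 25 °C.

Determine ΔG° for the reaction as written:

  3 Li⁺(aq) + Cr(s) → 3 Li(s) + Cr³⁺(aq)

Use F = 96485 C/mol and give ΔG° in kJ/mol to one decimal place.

+677.3 kJ/mol

As written, Li⁺/Li is reduced (cathode) and Cr³⁺/Cr is oxidised (anode), so E°cell = (-3.04) − (-0.70) = -2.34 V.
Balancing electrons gives n = 3.
ΔG° = −nFE° = −(3)(96485)(-2.34) = 677,325 J = +677.3 kJ/mol.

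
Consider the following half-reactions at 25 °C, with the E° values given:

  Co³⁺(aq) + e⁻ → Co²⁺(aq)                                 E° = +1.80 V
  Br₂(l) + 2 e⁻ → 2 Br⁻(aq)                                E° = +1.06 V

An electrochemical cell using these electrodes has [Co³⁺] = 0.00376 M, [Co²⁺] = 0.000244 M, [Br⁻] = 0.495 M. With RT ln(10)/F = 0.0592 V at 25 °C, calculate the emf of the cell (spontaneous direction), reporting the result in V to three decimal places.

Co³⁺/Co²⁺ is the cathode (higher E°), Br₂/Br⁻ the anode: E°cell = +1.80 − (+1.06) = +0.74 V, n = 2.
Overall: 2 Co³⁺(aq) + 2 Br⁻(aq) → 2 Co²⁺(aq) + Br₂(l)
Q = [Co²⁺]^2 / ([Co³⁺]^2·[Br⁻]^2); log Q = -1.765.
E = E° − (0.0592/n) log Q = +0.74 − (0.0592/2)(-1.765) = +0.792 V.

+0.792 V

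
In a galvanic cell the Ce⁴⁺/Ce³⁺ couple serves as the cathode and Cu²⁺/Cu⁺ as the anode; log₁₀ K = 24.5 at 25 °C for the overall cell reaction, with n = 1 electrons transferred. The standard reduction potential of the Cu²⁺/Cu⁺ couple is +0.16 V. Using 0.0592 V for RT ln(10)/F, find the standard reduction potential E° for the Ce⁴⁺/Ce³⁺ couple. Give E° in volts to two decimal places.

E°cell = (0.0592/n)·log K = (0.0592/1)(24.5) = +1.450 V.
Since Ce⁴⁺/Ce³⁺ is the cathode and Cu²⁺/Cu⁺ the anode, E°cell = E°(Ce⁴⁺/Ce³⁺) − E°(Cu²⁺/Cu⁺).
So E°(Ce⁴⁺/Ce³⁺) = E°cell + E°(Cu²⁺/Cu⁺) = +1.450 + (+0.16) = +1.61 V.

+1.61 V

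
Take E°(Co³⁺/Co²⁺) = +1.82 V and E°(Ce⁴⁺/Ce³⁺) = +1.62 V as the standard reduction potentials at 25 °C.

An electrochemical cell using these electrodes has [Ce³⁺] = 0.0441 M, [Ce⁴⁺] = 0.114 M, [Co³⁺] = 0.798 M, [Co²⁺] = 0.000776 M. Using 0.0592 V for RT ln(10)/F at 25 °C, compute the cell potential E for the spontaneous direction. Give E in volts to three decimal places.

Co³⁺/Co²⁺ is the cathode (higher E°), Ce⁴⁺/Ce³⁺ the anode: E°cell = +1.82 − (+1.62) = +0.20 V, n = 1.
Overall: Co³⁺(aq) + Ce³⁺(aq) → Co²⁺(aq) + Ce⁴⁺(aq)
Q = [Co²⁺]·[Ce⁴⁺] / ([Co³⁺]·[Ce³⁺]); log Q = -2.600.
E = E° − (0.0592/n) log Q = +0.20 − (0.0592/1)(-2.600) = +0.354 V.

+0.354 V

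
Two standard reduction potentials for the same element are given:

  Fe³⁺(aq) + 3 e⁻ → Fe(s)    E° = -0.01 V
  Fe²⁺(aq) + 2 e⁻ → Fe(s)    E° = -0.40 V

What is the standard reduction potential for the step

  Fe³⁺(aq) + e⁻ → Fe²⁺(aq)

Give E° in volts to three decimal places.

+0.770 V

Sequential free energies add, so n₃E°₃ = n₁E°₁ + n₂E°₂.
With n₃ = 3, and the known step contributing 2×(-0.40) V, the unknown satisfies 1·E° = 3×(-0.01) − 2×(-0.40) = +0.770.
E° = +0.770 / 1 = +0.770 V.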